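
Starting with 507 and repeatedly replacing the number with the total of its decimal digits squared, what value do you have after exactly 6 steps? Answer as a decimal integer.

89

507 → 5² + 0² + 7² = 74
74 → 7² + 4² = 65
65 → 6² + 5² = 61
61 → 6² + 1² = 37
37 → 3² + 7² = 58
58 → 5² + 8² = 89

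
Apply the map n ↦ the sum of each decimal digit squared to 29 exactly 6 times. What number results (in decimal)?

4

29 → 2² + 9² = 4 + 81 = 85
85 → 8² + 5² = 64 + 25 = 89
89 → 8² + 9² = 64 + 81 = 145
145 → 1² + 4² + 5² = 1 + 16 + 25 = 42
42 → 4² + 2² = 16 + 4 = 20
20 → 2² + 0² = 4 + 0 = 4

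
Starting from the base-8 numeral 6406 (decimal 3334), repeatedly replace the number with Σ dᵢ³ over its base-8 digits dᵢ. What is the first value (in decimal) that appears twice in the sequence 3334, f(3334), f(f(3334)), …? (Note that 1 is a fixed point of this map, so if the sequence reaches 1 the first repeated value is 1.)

559

3334 = (6,4,0,6)_8 → 496
496 = (7,6,0)_8 → 559
559 = (1,0,5,7)_8 → 469
469 = (7,2,5)_8 → 476
476 = (7,3,4)_8 → 434
434 = (6,6,2)_8 → 440
440 = (6,7,0)_8 → 559  — 559 already appeared earlier.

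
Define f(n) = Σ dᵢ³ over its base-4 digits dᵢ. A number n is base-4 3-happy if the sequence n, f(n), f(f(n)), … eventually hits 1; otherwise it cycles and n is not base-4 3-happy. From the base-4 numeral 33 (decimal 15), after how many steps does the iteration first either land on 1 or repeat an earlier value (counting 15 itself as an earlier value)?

15 = (3,3)_4 → 3³ + 3³ = 54
54 = (3,1,2)_4 → 3³ + 1³ + 2³ = 36
36 = (2,1,0)_4 → 2³ + 1³ + 0³ = 9
9 = (2,1)_4 → 2³ + 1³ = 9  — 9 repeats.
That took 4 steps.

4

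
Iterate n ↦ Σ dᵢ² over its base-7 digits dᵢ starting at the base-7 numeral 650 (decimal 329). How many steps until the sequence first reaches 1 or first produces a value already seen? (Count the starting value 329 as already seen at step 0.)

329 = (6,5,0)_7 → 6² + 5² + 0² = 36 + 25 + 0 = 61
61 = (1,1,5)_7 → 1² + 1² + 5² = 1 + 1 + 25 = 27
27 = (3,6)_7 → 3² + 6² = 9 + 36 = 45
45 = (6,3)_7 → 6² + 3² = 36 + 9 = 45  — 45 repeats.
That took 4 steps.

4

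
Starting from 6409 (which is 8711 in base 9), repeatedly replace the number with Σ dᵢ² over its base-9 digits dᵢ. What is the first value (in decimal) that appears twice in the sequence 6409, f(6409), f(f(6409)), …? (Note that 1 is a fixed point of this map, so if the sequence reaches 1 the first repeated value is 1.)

65

6409 = (8,7,1,1)_9 → 8² + 7² + 1² + 1² = 115
115 = (1,3,7)_9 → 1² + 3² + 7² = 59
59 = (6,5)_9 → 6² + 5² = 61
61 = (6,7)_9 → 6² + 7² = 85
85 = (1,0,4)_9 → 1² + 0² + 4² = 17
17 = (1,8)_9 → 1² + 8² = 65
65 = (7,2)_9 → 7² + 2² = 53
53 = (5,8)_9 → 5² + 8² = 89
89 = (1,0,8)_9 → 1² + 0² + 8² = 65  — 65 already appeared earlier.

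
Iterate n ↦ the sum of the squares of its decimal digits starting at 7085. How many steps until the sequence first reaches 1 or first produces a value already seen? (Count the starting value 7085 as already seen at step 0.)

7085 → 7² + 0² + 8² + 5² = 138
138 → 1² + 3² + 8² = 74
74 → 7² + 4² = 65
65 → 6² + 5² = 61
61 → 6² + 1² = 37
37 → 3² + 7² = 58
58 → 5² + 8² = 89
89 → 8² + 9² = 145
145 → 1² + 4² + 5² = 42
42 → 4² + 2² = 20
20 → 2² + 0² = 4
4 → 4² = 16
16 → 1² + 6² = 37  — 37 repeats.
That took 13 steps.

13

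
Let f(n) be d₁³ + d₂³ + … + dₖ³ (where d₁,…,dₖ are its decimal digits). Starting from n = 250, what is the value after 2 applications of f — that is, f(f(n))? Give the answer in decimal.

250 → 2³ + 5³ + 0³ = 8 + 125 + 0 = 133
133 → 1³ + 3³ + 3³ = 1 + 27 + 27 = 55

55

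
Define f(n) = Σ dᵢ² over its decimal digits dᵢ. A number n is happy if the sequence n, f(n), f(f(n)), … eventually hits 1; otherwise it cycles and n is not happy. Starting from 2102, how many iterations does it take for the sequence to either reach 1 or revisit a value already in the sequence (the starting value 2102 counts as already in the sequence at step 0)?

2102 → 2² + 1² + 0² + 2² = 4 + 1 + 0 + 4 = 9
9 → 9² = 81
81 → 8² + 1² = 64 + 1 = 65
65 → 6² + 5² = 36 + 25 = 61
61 → 6² + 1² = 36 + 1 = 37
37 → 3² + 7² = 9 + 49 = 58
58 → 5² + 8² = 25 + 64 = 89
89 → 8² + 9² = 64 + 81 = 145
145 → 1² + 4² + 5² = 1 + 16 + 25 = 42
42 → 4² + 2² = 16 + 4 = 20
20 → 2² + 0² = 4 + 0 = 4
4 → 4² = 16
16 → 1² + 6² = 1 + 36 = 37  — 37 repeats.
That took 13 steps.

13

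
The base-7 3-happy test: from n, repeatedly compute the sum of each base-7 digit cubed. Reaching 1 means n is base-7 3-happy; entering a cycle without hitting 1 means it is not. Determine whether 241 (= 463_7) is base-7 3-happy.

241 = (4,6,3)_7 → 4³ + 6³ + 3³ = 64 + 216 + 27 = 307
307 = (6,1,6)_7 → 6³ + 1³ + 6³ = 216 + 1 + 216 = 433
433 = (1,1,5,6)_7 → 1³ + 1³ + 5³ + 6³ = 1 + 1 + 125 + 216 = 343
343 = (1,0,0,0)_7 → 1³ + 0³ + 0³ + 0³ = 1 + 0 + 0 + 0 = 1  — reached 1.

base-7 3-happy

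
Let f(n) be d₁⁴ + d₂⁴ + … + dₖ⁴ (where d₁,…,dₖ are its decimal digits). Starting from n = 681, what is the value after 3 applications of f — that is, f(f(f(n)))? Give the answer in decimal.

6834

681 → 6⁴ + 8⁴ + 1⁴ = 5393
5393 → 5⁴ + 3⁴ + 9⁴ + 3⁴ = 7348
7348 → 7⁴ + 3⁴ + 4⁴ + 8⁴ = 6834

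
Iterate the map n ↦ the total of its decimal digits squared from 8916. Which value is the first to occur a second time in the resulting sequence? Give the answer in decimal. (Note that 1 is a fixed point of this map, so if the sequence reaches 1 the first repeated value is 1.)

8916 → 8² + 9² + 1² + 6² = 182
182 → 1² + 8² + 2² = 69
69 → 6² + 9² = 117
117 → 1² + 1² + 7² = 51
51 → 5² + 1² = 26
26 → 2² + 6² = 40
40 → 4² + 0² = 16
16 → 1² + 6² = 37
37 → 3² + 7² = 58
58 → 5² + 8² = 89
89 → 8² + 9² = 145
145 → 1² + 4² + 5² = 42
42 → 4² + 2² = 20
20 → 2² + 0² = 4
4 → 4² = 16  — 16 already appeared earlier.

16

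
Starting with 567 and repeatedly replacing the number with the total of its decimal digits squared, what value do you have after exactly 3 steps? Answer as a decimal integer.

567 → 5² + 6² + 7² = 25 + 36 + 49 = 110
110 → 1² + 1² + 0² = 1 + 1 + 0 = 2
2 → 2² = 4

4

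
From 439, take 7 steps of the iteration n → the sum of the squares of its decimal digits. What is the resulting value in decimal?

439 → 4² + 3² + 9² = 16 + 9 + 81 = 106
106 → 1² + 0² + 6² = 1 + 0 + 36 = 37
37 → 3² + 7² = 9 + 49 = 58
58 → 5² + 8² = 25 + 64 = 89
89 → 8² + 9² = 64 + 81 = 145
145 → 1² + 4² + 5² = 1 + 16 + 25 = 42
42 → 4² + 2² = 16 + 4 = 20

20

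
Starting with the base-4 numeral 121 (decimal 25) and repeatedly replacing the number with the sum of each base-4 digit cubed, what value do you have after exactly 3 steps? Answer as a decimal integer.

25 = (1,2,1)_4 → 1³ + 2³ + 1³ = 10
10 = (2,2)_4 → 2³ + 2³ = 16
16 = (1,0,0)_4 → 1³ + 0³ + 0³ = 1

1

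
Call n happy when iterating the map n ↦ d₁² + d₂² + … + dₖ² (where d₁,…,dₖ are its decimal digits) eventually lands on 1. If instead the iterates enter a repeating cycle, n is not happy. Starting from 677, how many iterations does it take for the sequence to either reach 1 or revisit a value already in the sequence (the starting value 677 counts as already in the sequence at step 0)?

677 → 6² + 7² + 7² = 36 + 49 + 49 = 134
134 → 1² + 3² + 4² = 1 + 9 + 16 = 26
26 → 2² + 6² = 4 + 36 = 40
40 → 4² + 0² = 16 + 0 = 16
16 → 1² + 6² = 1 + 36 = 37
37 → 3² + 7² = 9 + 49 = 58
58 → 5² + 8² = 25 + 64 = 89
89 → 8² + 9² = 64 + 81 = 145
145 → 1² + 4² + 5² = 1 + 16 + 25 = 42
42 → 4² + 2² = 16 + 4 = 20
20 → 2² + 0² = 4 + 0 = 4
4 → 4² = 16  — 16 repeats.
That took 12 steps.

12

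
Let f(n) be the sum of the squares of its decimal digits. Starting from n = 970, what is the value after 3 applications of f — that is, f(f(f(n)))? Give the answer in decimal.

1

970 → 9² + 7² + 0² = 81 + 49 + 0 = 130
130 → 1² + 3² + 0² = 1 + 9 + 0 = 10
10 → 1² + 0² = 1 + 0 = 1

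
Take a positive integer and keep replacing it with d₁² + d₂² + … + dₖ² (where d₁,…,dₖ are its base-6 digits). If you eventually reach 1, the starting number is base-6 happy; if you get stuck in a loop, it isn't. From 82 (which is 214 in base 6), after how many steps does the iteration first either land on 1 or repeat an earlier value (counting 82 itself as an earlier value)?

82 = (2,1,4)_6 → 2² + 1² + 4² = 21
21 = (3,3)_6 → 3² + 3² = 18
18 = (3,0)_6 → 3² + 0² = 9
9 = (1,3)_6 → 1² + 3² = 10
10 = (1,4)_6 → 1² + 4² = 17
17 = (2,5)_6 → 2² + 5² = 29
29 = (4,5)_6 → 4² + 5² = 41
41 = (1,0,5)_6 → 1² + 0² + 5² = 26
26 = (4,2)_6 → 4² + 2² = 20
20 = (3,2)_6 → 3² + 2² = 13
13 = (2,1)_6 → 2² + 1² = 5
5 = (5)_6 → 5² = 25
25 = (4,1)_6 → 4² + 1² = 17  — 17 repeats.
That took 13 steps.

13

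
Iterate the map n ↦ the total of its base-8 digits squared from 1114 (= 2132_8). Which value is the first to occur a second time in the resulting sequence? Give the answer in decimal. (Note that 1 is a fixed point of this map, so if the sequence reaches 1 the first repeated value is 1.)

1

1114 = (2,1,3,2)_8 → 2² + 1² + 3² + 2² = 18
18 = (2,2)_8 → 2² + 2² = 8
8 = (1,0)_8 → 1² + 0² = 1  — reached the fixed point 1.
1 → 1, so 1 is the first repeated value.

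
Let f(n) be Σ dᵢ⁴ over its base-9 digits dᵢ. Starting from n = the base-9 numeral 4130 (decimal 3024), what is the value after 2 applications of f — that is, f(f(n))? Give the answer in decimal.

3024 = (4,1,3,0)_9 → 4⁴ + 1⁴ + 3⁴ + 0⁴ = 256 + 1 + 81 + 0 = 338
338 = (4,1,5)_9 → 4⁴ + 1⁴ + 5⁴ = 256 + 1 + 625 = 882

882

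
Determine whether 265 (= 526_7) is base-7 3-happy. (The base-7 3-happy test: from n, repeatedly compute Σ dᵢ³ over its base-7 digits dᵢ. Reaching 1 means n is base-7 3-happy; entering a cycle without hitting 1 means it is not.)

not base-7 3-happy

265 = (5,2,6)_7 → 5³ + 2³ + 6³ = 125 + 8 + 216 = 349
349 = (1,0,0,6)_7 → 1³ + 0³ + 0³ + 6³ = 1 + 0 + 0 + 216 = 217
217 = (4,3,0)_7 → 4³ + 3³ + 0³ = 64 + 27 + 0 = 91
91 = (1,6,0)_7 → 1³ + 6³ + 0³ = 1 + 216 + 0 = 217  — 217 already seen; the sequence cycles without reaching 1.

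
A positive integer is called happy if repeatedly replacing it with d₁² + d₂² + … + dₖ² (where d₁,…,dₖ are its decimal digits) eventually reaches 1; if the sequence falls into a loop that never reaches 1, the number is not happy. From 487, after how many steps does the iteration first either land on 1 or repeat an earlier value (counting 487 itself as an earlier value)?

487 → 4² + 8² + 7² = 129
129 → 1² + 2² + 9² = 86
86 → 8² + 6² = 100
100 → 1² + 0² + 0² = 1  — reached 1.
That took 4 steps.

4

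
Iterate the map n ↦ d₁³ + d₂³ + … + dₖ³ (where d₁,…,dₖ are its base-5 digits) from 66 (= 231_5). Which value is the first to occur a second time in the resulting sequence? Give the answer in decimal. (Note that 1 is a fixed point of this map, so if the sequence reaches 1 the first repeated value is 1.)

66 = (2,3,1)_5 → 2³ + 3³ + 1³ = 36
36 = (1,2,1)_5 → 1³ + 2³ + 1³ = 10
10 = (2,0)_5 → 2³ + 0³ = 8
8 = (1,3)_5 → 1³ + 3³ = 28
28 = (1,0,3)_5 → 1³ + 0³ + 3³ = 28  — 28 already appeared earlier.

28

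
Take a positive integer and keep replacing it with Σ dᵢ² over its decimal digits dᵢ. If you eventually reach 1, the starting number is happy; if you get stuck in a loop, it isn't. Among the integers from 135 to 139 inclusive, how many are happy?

1

135: 135 → 35 → 34 → 25 → 29 → 85 → 89 → 145 → 42 → 20 → 4 → 16 → 37 → 58 → 89  — not happy
136: 136 → 46 → 52 → 29 → 85 → 89 → 145 → 42 → 20 → 4 → 16 → 37 → 58 → 89  — not happy
137: 137 → 59 → 106 → 37 → 58 → 89 → 145 → 42 → 20 → 4 → 16 → 37  — not happy
138: 138 → 74 → 65 → 61 → 37 → 58 → 89 → 145 → 42 → 20 → 4 → 16 → 37  — not happy
139: 139 → 91 → 82 → 68 → 100 → 1  — happy
happy: 139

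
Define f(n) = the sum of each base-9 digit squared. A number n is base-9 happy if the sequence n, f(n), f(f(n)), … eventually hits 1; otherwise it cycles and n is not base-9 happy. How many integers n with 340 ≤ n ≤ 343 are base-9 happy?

1

340: 340 → 66 → 58 → 52 → 74 → 68 → 74  (repeats 74)
341: 341 → 81 → 1  (reaches 1)
342: 342 → 20 → 8 → 64 → 50 → 50  (repeats 50)
343: 343 → 21 → 13 → 17 → 65 → 53 → 89 → 65  (repeats 65)
base-9 happy: 341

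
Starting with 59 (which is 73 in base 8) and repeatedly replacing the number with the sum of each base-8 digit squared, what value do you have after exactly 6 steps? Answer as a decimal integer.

36

59 = (7,3)_8 → 7² + 3² = 49 + 9 = 58
58 = (7,2)_8 → 7² + 2² = 49 + 4 = 53
53 = (6,5)_8 → 6² + 5² = 36 + 25 = 61
61 = (7,5)_8 → 7² + 5² = 49 + 25 = 74
74 = (1,1,2)_8 → 1² + 1² + 2² = 1 + 1 + 4 = 6
6 = (6)_8 → 6² = 36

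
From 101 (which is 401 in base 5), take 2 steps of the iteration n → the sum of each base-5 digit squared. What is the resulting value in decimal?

101 = (4,0,1)_5 → 4² + 0² + 1² = 16 + 0 + 1 = 17
17 = (3,2)_5 → 3² + 2² = 9 + 4 = 13

13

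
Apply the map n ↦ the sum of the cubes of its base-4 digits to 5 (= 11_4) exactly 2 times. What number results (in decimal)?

8

5 = (1,1)_4 → 2
2 = (2)_4 → 8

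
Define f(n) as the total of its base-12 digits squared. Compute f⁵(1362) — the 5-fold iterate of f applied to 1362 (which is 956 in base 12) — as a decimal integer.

1362 = (9,5,6)_12 → 142
142 = (11,10)_12 → 221
221 = (1,6,5)_12 → 62
62 = (5,2)_12 → 29
29 = (2,5)_12 → 29

29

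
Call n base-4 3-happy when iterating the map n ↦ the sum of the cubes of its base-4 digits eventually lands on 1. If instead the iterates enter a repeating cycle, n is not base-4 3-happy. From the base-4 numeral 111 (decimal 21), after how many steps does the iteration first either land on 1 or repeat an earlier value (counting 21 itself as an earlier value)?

21 = (1,1,1)_4 → 1³ + 1³ + 1³ = 3
3 = (3)_4 → 3³ = 27
27 = (1,2,3)_4 → 1³ + 2³ + 3³ = 36
36 = (2,1,0)_4 → 2³ + 1³ + 0³ = 9
9 = (2,1)_4 → 2³ + 1³ = 9  — 9 repeats.
That took 5 steps.

5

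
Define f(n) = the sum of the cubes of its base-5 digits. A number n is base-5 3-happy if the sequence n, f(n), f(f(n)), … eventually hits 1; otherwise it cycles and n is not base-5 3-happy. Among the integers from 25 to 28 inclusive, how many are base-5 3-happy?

1

25: 25 → 1  (reaches 1)
26: 26 → 2 → 8 → 28 → 28  (repeats 28)
27: 27 → 9 → 65 → 35 → 9  (repeats 9)
28: 28 → 28  (repeats 28)
base-5 3-happy: 25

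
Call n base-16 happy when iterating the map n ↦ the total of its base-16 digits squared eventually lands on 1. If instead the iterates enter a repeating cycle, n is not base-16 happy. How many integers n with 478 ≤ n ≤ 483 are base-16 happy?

1

478: 478 → 366 → 233 → 277 → 27 → 122 → 149 → 106 → 136 → 128 → 64 → 16 → 1  — base-16 happy
479: 479 → 395 → 186 → 221 → 338 → 30 → 197 → 169 → 181 → 146 → 85 → 50 → 13 → 169  — not base-16 happy
480: 480 → 197 → 169 → 181 → 146 → 85 → 50 → 13 → 169  — not base-16 happy
481: 481 → 198 → 180 → 137 → 145 → 82 → 29 → 170 → 200 → 208 → 169 → 181 → 146 → 85 → 50 → 13 → 169  — not base-16 happy
482: 482 → 201 → 225 → 197 → 169 → 181 → 146 → 85 → 50 → 13 → 169  — not base-16 happy
483: 483 → 206 → 340 → 42 → 104 → 100 → 52 → 25 → 82 → 29 → 170 → 200 → 208 → 169 → 181 → 146 → 85 → 50 → 13 → 169  — not base-16 happy
base-16 happy: 478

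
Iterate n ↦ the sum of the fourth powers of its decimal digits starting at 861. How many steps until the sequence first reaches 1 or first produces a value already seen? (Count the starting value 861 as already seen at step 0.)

861 → 8⁴ + 6⁴ + 1⁴ = 4096 + 1296 + 1 = 5393
5393 → 5⁴ + 3⁴ + 9⁴ + 3⁴ = 625 + 81 + 6561 + 81 = 7348
7348 → 7⁴ + 3⁴ + 4⁴ + 8⁴ = 2401 + 81 + 256 + 4096 = 6834
6834 → 6⁴ + 8⁴ + 3⁴ + 4⁴ = 1296 + 4096 + 81 + 256 = 5729
5729 → 5⁴ + 7⁴ + 2⁴ + 9⁴ = 625 + 2401 + 16 + 6561 = 9603
9603 → 9⁴ + 6⁴ + 0⁴ + 3⁴ = 6561 + 1296 + 0 + 81 = 7938
7938 → 7⁴ + 9⁴ + 3⁴ + 8⁴ = 2401 + 6561 + 81 + 4096 = 13139
13139 → 1⁴ + 3⁴ + 1⁴ + 3⁴ + 9⁴ = 1 + 81 + 1 + 81 + 6561 = 6725
6725 → 6⁴ + 7⁴ + 2⁴ + 5⁴ = 1296 + 2401 + 16 + 625 = 4338
4338 → 4⁴ + 3⁴ + 3⁴ + 8⁴ = 256 + 81 + 81 + 4096 = 4514
4514 → 4⁴ + 5⁴ + 1⁴ + 4⁴ = 256 + 625 + 1 + 256 = 1138
1138 → 1⁴ + 1⁴ + 3⁴ + 8⁴ = 1 + 1 + 81 + 4096 = 4179
4179 → 4⁴ + 1⁴ + 7⁴ + 9⁴ = 256 + 1 + 2401 + 6561 = 9219
9219 → 9⁴ + 2⁴ + 1⁴ + 9⁴ = 6561 + 16 + 1 + 6561 = 13139  — 13139 repeats.
That took 14 steps.

14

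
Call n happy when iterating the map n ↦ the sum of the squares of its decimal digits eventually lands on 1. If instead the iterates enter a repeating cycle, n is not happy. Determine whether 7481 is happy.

happy

7481 → 7² + 4² + 8² + 1² = 130
130 → 1² + 3² + 0² = 10
10 → 1² + 0² = 1  — reached 1.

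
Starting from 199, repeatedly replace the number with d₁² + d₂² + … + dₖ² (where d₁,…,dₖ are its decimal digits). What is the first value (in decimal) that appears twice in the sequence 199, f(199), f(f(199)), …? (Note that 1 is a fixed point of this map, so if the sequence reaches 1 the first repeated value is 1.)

89

199 → 163
163 → 46
46 → 52
52 → 29
29 → 85
85 → 89
89 → 145
145 → 42
42 → 20
20 → 4
4 → 16
16 → 37
37 → 58
58 → 89  — 89 already appeared earlier.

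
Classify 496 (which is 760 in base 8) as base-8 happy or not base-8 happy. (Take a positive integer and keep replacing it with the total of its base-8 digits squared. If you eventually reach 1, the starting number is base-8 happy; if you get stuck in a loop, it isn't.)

not base-8 happy

496 = (7,6,0)_8 → 7² + 6² + 0² = 85
85 = (1,2,5)_8 → 1² + 2² + 5² = 30
30 = (3,6)_8 → 3² + 6² = 45
45 = (5,5)_8 → 5² + 5² = 50
50 = (6,2)_8 → 6² + 2² = 40
40 = (5,0)_8 → 5² + 0² = 25
25 = (3,1)_8 → 3² + 1² = 10
10 = (1,2)_8 → 1² + 2² = 5
5 = (5)_8 → 5² = 25  — 25 already seen; the sequence cycles without reaching 1.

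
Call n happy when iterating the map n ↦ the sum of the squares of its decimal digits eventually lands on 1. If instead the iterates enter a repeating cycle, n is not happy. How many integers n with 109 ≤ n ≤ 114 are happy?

1

109: 109 → 82 → 68 → 100 → 1  — happy
110: 110 → 2 → 4 → 16 → 37 → 58 → 89 → 145 → 42 → 20 → 4  — not happy
111: 111 → 3 → 9 → 81 → 65 → 61 → 37 → 58 → 89 → 145 → 42 → 20 → 4 → 16 → 37  — not happy
112: 112 → 6 → 36 → 45 → 41 → 17 → 50 → 25 → 29 → 85 → 89 → 145 → 42 → 20 → 4 → 16 → 37 → 58 → 89  — not happy
113: 113 → 11 → 2 → 4 → 16 → 37 → 58 → 89 → 145 → 42 → 20 → 4  — not happy
114: 114 → 18 → 65 → 61 → 37 → 58 → 89 → 145 → 42 → 20 → 4 → 16 → 37  — not happy
happy: 109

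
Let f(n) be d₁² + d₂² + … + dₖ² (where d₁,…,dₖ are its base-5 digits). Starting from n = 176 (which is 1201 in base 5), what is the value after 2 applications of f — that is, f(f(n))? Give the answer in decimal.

176 = (1,2,0,1)_5 → 1² + 2² + 0² + 1² = 1 + 4 + 0 + 1 = 6
6 = (1,1)_5 → 1² + 1² = 1 + 1 = 2

2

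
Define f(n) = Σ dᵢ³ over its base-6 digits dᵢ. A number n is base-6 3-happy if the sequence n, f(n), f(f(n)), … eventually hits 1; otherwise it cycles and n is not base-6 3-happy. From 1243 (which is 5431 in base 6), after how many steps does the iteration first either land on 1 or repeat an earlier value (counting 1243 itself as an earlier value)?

9

1243 = (5,4,3,1)_6 → 5³ + 4³ + 3³ + 1³ = 125 + 64 + 27 + 1 = 217
217 = (1,0,0,1)_6 → 1³ + 0³ + 0³ + 1³ = 1 + 0 + 0 + 1 = 2
2 = (2)_6 → 2³ = 8
8 = (1,2)_6 → 1³ + 2³ = 1 + 8 = 9
9 = (1,3)_6 → 1³ + 3³ = 1 + 27 = 28
28 = (4,4)_6 → 4³ + 4³ = 64 + 64 = 128
128 = (3,3,2)_6 → 3³ + 3³ + 2³ = 27 + 27 + 8 = 62
62 = (1,4,2)_6 → 1³ + 4³ + 2³ = 1 + 64 + 8 = 73
73 = (2,0,1)_6 → 2³ + 0³ + 1³ = 8 + 0 + 1 = 9  — 9 repeats.
That took 9 steps.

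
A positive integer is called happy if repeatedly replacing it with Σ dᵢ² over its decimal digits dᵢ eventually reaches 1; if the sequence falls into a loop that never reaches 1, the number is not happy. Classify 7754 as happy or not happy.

happy

7754 → 7² + 7² + 5² + 4² = 139
139 → 1² + 3² + 9² = 91
91 → 9² + 1² = 82
82 → 8² + 2² = 68
68 → 6² + 8² = 100
100 → 1² + 0² + 0² = 1  — reached 1.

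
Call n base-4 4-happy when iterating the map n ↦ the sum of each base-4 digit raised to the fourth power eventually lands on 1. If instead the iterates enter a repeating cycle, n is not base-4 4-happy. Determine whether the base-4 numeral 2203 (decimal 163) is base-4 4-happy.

163 = (2,2,0,3)_4 → 2⁴ + 2⁴ + 0⁴ + 3⁴ = 16 + 16 + 0 + 81 = 113
113 = (1,3,0,1)_4 → 1⁴ + 3⁴ + 0⁴ + 1⁴ = 1 + 81 + 0 + 1 = 83
83 = (1,1,0,3)_4 → 1⁴ + 1⁴ + 0⁴ + 3⁴ = 1 + 1 + 0 + 81 = 83  — 83 already seen; the sequence cycles without reaching 1.

not base-4 4-happy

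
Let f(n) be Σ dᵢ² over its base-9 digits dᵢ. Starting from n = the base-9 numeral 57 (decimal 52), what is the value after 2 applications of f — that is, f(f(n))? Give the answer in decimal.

52 = (5,7)_9 → 5² + 7² = 74
74 = (8,2)_9 → 8² + 2² = 68

68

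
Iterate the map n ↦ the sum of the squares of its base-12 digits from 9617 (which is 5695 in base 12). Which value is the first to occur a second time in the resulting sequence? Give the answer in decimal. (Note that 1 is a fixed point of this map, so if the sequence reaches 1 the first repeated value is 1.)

9617 = (5,6,9,5)_12 → 167
167 = (1,1,11)_12 → 123
123 = (10,3)_12 → 109
109 = (9,1)_12 → 82
82 = (6,10)_12 → 136
136 = (11,4)_12 → 137
137 = (11,5)_12 → 146
146 = (1,0,2)_12 → 5
5 = (5)_12 → 25
25 = (2,1)_12 → 5  — 5 already appeared earlier.

5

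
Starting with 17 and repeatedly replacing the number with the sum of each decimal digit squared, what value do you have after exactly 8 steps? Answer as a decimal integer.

17 → 1² + 7² = 50
50 → 5² + 0² = 25
25 → 2² + 5² = 29
29 → 2² + 9² = 85
85 → 8² + 5² = 89
89 → 8² + 9² = 145
145 → 1² + 4² + 5² = 42
42 → 4² + 2² = 20

20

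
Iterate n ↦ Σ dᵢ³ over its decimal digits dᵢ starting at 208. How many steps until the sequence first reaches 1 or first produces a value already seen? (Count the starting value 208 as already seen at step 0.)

208 → 2³ + 0³ + 8³ = 520
520 → 5³ + 2³ + 0³ = 133
133 → 1³ + 3³ + 3³ = 55
55 → 5³ + 5³ = 250
250 → 2³ + 5³ + 0³ = 133  — 133 repeats.
That took 5 steps.

5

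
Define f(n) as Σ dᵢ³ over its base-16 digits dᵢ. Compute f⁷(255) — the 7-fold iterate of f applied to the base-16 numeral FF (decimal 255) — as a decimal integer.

4770

255 = (15,15)_16 → 6750
6750 = (1,10,5,14)_16 → 3870
3870 = (15,1,14)_16 → 6120
6120 = (1,7,14,8)_16 → 3600
3600 = (14,1,0)_16 → 2745
2745 = (10,11,9)_16 → 3060
3060 = (11,15,4)_16 → 4770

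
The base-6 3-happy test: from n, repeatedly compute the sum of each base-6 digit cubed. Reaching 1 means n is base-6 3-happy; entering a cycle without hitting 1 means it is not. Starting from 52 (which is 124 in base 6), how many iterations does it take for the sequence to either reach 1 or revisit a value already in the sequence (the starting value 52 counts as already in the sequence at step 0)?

52 = (1,2,4)_6 → 1³ + 2³ + 4³ = 1 + 8 + 64 = 73
73 = (2,0,1)_6 → 2³ + 0³ + 1³ = 8 + 0 + 1 = 9
9 = (1,3)_6 → 1³ + 3³ = 1 + 27 = 28
28 = (4,4)_6 → 4³ + 4³ = 64 + 64 = 128
128 = (3,3,2)_6 → 3³ + 3³ + 2³ = 27 + 27 + 8 = 62
62 = (1,4,2)_6 → 1³ + 4³ + 2³ = 1 + 64 + 8 = 73  — 73 repeats.
That took 6 steps.

6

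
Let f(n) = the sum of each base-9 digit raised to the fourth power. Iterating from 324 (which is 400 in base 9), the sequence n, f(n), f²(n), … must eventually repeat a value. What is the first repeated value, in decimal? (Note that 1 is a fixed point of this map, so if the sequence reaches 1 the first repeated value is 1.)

4098

324 = (4,0,0)_9 → 256
256 = (3,1,4)_9 → 338
338 = (4,1,5)_9 → 882
882 = (1,1,8,0)_9 → 4098
4098 = (5,5,5,3)_9 → 1956
1956 = (2,6,1,3)_9 → 1394
1394 = (1,8,1,8)_9 → 8194
8194 = (1,2,2,1,4)_9 → 290
290 = (3,5,2)_9 → 722
722 = (8,8,2)_9 → 8208
8208 = (1,2,2,3,0)_9 → 114
114 = (1,3,6)_9 → 1378
1378 = (1,8,0,1)_9 → 4098  — 4098 already appeared earlier.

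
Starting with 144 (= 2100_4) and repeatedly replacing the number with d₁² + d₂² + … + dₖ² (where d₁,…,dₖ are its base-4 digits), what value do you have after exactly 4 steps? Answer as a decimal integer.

144 = (2,1,0,0)_4 → 2² + 1² + 0² + 0² = 4 + 1 + 0 + 0 = 5
5 = (1,1)_4 → 1² + 1² = 1 + 1 = 2
2 = (2)_4 → 2² = 4
4 = (1,0)_4 → 1² + 0² = 1 + 0 = 1

1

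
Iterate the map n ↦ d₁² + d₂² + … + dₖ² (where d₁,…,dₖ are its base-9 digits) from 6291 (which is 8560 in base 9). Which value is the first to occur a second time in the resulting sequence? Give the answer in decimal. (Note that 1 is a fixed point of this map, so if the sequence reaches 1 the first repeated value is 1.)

1

6291 = (8,5,6,0)_9 → 8² + 5² + 6² + 0² = 125
125 = (1,4,8)_9 → 1² + 4² + 8² = 81
81 = (1,0,0)_9 → 1² + 0² + 0² = 1  — reached the fixed point 1.
1 → 1, so 1 is the first repeated value.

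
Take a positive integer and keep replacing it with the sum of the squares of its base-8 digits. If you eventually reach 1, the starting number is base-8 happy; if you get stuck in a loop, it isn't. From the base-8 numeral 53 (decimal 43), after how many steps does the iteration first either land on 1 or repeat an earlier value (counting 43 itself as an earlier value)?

43 = (5,3)_8 → 5² + 3² = 25 + 9 = 34
34 = (4,2)_8 → 4² + 2² = 16 + 4 = 20
20 = (2,4)_8 → 2² + 4² = 4 + 16 = 20  — 20 repeats.
That took 3 steps.

3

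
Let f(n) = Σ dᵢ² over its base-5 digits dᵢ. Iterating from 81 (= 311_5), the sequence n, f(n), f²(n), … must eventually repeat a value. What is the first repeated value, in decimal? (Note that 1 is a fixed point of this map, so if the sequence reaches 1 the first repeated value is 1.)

1

81 = (3,1,1)_5 → 3² + 1² + 1² = 11
11 = (2,1)_5 → 2² + 1² = 5
5 = (1,0)_5 → 1² + 0² = 1  — reached the fixed point 1.
1 → 1, so 1 is the first repeated value.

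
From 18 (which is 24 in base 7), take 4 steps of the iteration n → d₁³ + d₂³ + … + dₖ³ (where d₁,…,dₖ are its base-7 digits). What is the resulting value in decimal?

18 = (2,4)_7 → 2³ + 4³ = 8 + 64 = 72
72 = (1,3,2)_7 → 1³ + 3³ + 2³ = 1 + 27 + 8 = 36
36 = (5,1)_7 → 5³ + 1³ = 125 + 1 = 126
126 = (2,4,0)_7 → 2³ + 4³ + 0³ = 8 + 64 + 0 = 72

72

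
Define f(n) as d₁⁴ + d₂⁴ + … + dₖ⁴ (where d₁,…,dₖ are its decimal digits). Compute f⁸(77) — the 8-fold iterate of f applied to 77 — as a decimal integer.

77 → 7⁴ + 7⁴ = 4802
4802 → 4⁴ + 8⁴ + 0⁴ + 2⁴ = 4368
4368 → 4⁴ + 3⁴ + 6⁴ + 8⁴ = 5729
5729 → 5⁴ + 7⁴ + 2⁴ + 9⁴ = 9603
9603 → 9⁴ + 6⁴ + 0⁴ + 3⁴ = 7938
7938 → 7⁴ + 9⁴ + 3⁴ + 8⁴ = 13139
13139 → 1⁴ + 3⁴ + 1⁴ + 3⁴ + 9⁴ = 6725
6725 → 6⁴ + 7⁴ + 2⁴ + 5⁴ = 4338

4338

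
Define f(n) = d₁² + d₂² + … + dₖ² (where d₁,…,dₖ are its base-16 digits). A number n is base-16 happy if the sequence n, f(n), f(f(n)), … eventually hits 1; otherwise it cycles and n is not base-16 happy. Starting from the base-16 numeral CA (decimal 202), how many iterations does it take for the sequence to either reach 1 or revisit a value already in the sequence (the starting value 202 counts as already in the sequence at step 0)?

202 = (12,10)_16 → 12² + 10² = 144 + 100 = 244
244 = (15,4)_16 → 15² + 4² = 225 + 16 = 241
241 = (15,1)_16 → 15² + 1² = 225 + 1 = 226
226 = (14,2)_16 → 14² + 2² = 196 + 4 = 200
200 = (12,8)_16 → 12² + 8² = 144 + 64 = 208
208 = (13,0)_16 → 13² + 0² = 169 + 0 = 169
169 = (10,9)_16 → 10² + 9² = 100 + 81 = 181
181 = (11,5)_16 → 11² + 5² = 121 + 25 = 146
146 = (9,2)_16 → 9² + 2² = 81 + 4 = 85
85 = (5,5)_16 → 5² + 5² = 25 + 25 = 50
50 = (3,2)_16 → 3² + 2² = 9 + 4 = 13
13 = (13)_16 → 13² = 169  — 169 repeats.
That took 12 steps.

12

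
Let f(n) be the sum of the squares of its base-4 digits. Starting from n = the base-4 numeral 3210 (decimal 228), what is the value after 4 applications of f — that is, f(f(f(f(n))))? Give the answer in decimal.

8

228 = (3,2,1,0)_4 → 14
14 = (3,2)_4 → 13
13 = (3,1)_4 → 10
10 = (2,2)_4 → 8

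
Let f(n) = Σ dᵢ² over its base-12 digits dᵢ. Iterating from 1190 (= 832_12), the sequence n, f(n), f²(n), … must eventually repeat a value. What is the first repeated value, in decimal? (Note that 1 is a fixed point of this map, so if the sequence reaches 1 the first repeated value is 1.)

61

1190 = (8,3,2)_12 → 8² + 3² + 2² = 77
77 = (6,5)_12 → 6² + 5² = 61
61 = (5,1)_12 → 5² + 1² = 26
26 = (2,2)_12 → 2² + 2² = 8
8 = (8)_12 → 8² = 64
64 = (5,4)_12 → 5² + 4² = 41
41 = (3,5)_12 → 3² + 5² = 34
34 = (2,10)_12 → 2² + 10² = 104
104 = (8,8)_12 → 8² + 8² = 128
128 = (10,8)_12 → 10² + 8² = 164
164 = (1,1,8)_12 → 1² + 1² + 8² = 66
66 = (5,6)_12 → 5² + 6² = 61  — 61 already appeared earlier.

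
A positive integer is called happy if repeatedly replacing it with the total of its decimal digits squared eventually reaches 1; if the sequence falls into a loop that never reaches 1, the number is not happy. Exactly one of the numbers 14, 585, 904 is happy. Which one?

14: 14 → 17 → 50 → 25 → 29 → 85 → 89 → 145 → 42 → 20 → 4 → 16 → 37 → 58 → 89  — repeats 89 (not happy)
585: 585 → 114 → 18 → 65 → 61 → 37 → 58 → 89 → 145 → 42 → 20 → 4 → 16 → 37  — repeats 37 (not happy)
904: 904 → 97 → 130 → 10 → 1  — reaches 1 (happy)

904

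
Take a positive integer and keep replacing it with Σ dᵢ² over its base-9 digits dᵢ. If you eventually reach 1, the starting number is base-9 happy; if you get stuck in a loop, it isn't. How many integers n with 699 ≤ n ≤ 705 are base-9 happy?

699: 699 → 125 → 81 → 1  — base-9 happy
700: 700 → 138 → 46 → 26 → 68 → 74 → 68  — not base-9 happy
701: 701 → 153 → 65 → 53 → 89 → 65  — not base-9 happy
702: 702 → 100 → 6 → 36 → 16 → 50 → 50  — not base-9 happy
703: 703 → 101 → 9 → 1  — base-9 happy
704: 704 → 104 → 30 → 18 → 4 → 16 → 50 → 50  — not base-9 happy
705: 705 → 109 → 11 → 5 → 25 → 53 → 89 → 65 → 53  — not base-9 happy
base-9 happy: 699, 703

2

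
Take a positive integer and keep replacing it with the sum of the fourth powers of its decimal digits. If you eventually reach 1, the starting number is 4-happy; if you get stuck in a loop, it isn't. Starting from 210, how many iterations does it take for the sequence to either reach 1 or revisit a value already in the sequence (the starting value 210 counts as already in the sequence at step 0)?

5

210 → 2⁴ + 1⁴ + 0⁴ = 16 + 1 + 0 = 17
17 → 1⁴ + 7⁴ = 1 + 2401 = 2402
2402 → 2⁴ + 4⁴ + 0⁴ + 2⁴ = 16 + 256 + 0 + 16 = 288
288 → 2⁴ + 8⁴ + 8⁴ = 16 + 4096 + 4096 = 8208
8208 → 8⁴ + 2⁴ + 0⁴ + 8⁴ = 4096 + 16 + 0 + 4096 = 8208  — 8208 repeats.
That took 5 steps.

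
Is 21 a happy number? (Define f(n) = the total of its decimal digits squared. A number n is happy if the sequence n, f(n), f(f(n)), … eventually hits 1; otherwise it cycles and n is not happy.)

21 → 2² + 1² = 4 + 1 = 5
5 → 5² = 25
25 → 2² + 5² = 4 + 25 = 29
29 → 2² + 9² = 4 + 81 = 85
85 → 8² + 5² = 64 + 25 = 89
89 → 8² + 9² = 64 + 81 = 145
145 → 1² + 4² + 5² = 1 + 16 + 25 = 42
42 → 4² + 2² = 16 + 4 = 20
20 → 2² + 0² = 4 + 0 = 4
4 → 4² = 16
16 → 1² + 6² = 1 + 36 = 37
37 → 3² + 7² = 9 + 49 = 58
58 → 5² + 8² = 25 + 64 = 89  — 89 already seen; the sequence cycles without reaching 1.

not happy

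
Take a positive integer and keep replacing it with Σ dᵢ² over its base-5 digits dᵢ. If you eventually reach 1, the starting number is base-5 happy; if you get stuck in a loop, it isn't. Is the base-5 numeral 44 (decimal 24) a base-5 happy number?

not base-5 happy

24 = (4,4)_5 → 4² + 4² = 16 + 16 = 32
32 = (1,1,2)_5 → 1² + 1² + 2² = 1 + 1 + 4 = 6
6 = (1,1)_5 → 1² + 1² = 1 + 1 = 2
2 = (2)_5 → 2² = 4
4 = (4)_5 → 4² = 16
16 = (3,1)_5 → 3² + 1² = 9 + 1 = 10
10 = (2,0)_5 → 2² + 0² = 4 + 0 = 4  — 4 already seen; the sequence cycles without reaching 1.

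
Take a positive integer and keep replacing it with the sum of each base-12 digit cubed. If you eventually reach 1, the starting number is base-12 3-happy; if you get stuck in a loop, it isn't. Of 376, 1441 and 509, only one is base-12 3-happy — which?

509

376: 376 → 415 → 1351 → 1136 → 1855 → 1344 → 793 → 342 → 288 → 8 → 512 → 755 → 1464 → 1008 → 343 → 415  — repeats 415 (not base-12 3-happy)
1441: 1441 → 1001 → 1672 → 1738 → 1001  — repeats 1001 (not base-12 3-happy)
509: 509 → 368 → 736 → 190 → 1028 → 856 → 1520 → 1728 → 1  — reaches 1 (base-12 3-happy)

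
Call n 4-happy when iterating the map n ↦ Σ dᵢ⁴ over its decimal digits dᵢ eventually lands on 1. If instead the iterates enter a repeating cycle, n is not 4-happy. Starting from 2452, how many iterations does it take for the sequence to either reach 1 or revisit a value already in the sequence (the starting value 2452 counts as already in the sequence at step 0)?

14

2452 → 913
913 → 6643
6643 → 2929
2929 → 13154
13154 → 964
964 → 8113
8113 → 4179
4179 → 9219
9219 → 13139
13139 → 6725
6725 → 4338
4338 → 4514
4514 → 1138
1138 → 4179  — 4179 repeats.
That took 14 steps.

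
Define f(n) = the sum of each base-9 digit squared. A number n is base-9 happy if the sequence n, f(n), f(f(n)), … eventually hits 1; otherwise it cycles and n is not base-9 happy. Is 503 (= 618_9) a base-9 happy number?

503 = (6,1,8)_9 → 6² + 1² + 8² = 36 + 1 + 64 = 101
101 = (1,2,2)_9 → 1² + 2² + 2² = 1 + 4 + 4 = 9
9 = (1,0)_9 → 1² + 0² = 1 + 0 = 1  — reached 1.

base-9 happy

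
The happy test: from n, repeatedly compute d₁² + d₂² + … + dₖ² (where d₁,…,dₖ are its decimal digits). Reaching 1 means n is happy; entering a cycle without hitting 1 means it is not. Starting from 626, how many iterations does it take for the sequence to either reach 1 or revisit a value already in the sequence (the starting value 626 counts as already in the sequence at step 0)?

626 → 6² + 2² + 6² = 36 + 4 + 36 = 76
76 → 7² + 6² = 49 + 36 = 85
85 → 8² + 5² = 64 + 25 = 89
89 → 8² + 9² = 64 + 81 = 145
145 → 1² + 4² + 5² = 1 + 16 + 25 = 42
42 → 4² + 2² = 16 + 4 = 20
20 → 2² + 0² = 4 + 0 = 4
4 → 4² = 16
16 → 1² + 6² = 1 + 36 = 37
37 → 3² + 7² = 9 + 49 = 58
58 → 5² + 8² = 25 + 64 = 89  — 89 repeats.
That took 11 steps.

11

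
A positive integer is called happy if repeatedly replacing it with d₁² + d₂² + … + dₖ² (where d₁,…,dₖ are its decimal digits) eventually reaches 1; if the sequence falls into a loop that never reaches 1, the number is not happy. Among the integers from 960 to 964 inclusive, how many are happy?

1

960: 960 → 117 → 51 → 26 → 40 → 16 → 37 → 58 → 89 → 145 → 42 → 20 → 4 → 16  (repeats 16)
961: 961 → 118 → 66 → 72 → 53 → 34 → 25 → 29 → 85 → 89 → 145 → 42 → 20 → 4 → 16 → 37 → 58 → 89  (repeats 89)
962: 962 → 121 → 6 → 36 → 45 → 41 → 17 → 50 → 25 → 29 → 85 → 89 → 145 → 42 → 20 → 4 → 16 → 37 → 58 → 89  (repeats 89)
963: 963 → 126 → 41 → 17 → 50 → 25 → 29 → 85 → 89 → 145 → 42 → 20 → 4 → 16 → 37 → 58 → 89  (repeats 89)
964: 964 → 133 → 19 → 82 → 68 → 100 → 1  (reaches 1)
happy: 964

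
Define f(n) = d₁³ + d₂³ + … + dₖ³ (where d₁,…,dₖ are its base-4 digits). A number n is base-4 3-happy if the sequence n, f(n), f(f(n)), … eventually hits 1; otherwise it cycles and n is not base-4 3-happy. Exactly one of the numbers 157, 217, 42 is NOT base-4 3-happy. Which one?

157: 157 → 37 → 10 → 16 → 1  — reaches 1 (base-4 3-happy)
217: 217 → 37 → 10 → 16 → 1  — reaches 1 (base-4 3-happy)
42: 42 → 24 → 9 → 9  — repeats 9 (not base-4 3-happy)

42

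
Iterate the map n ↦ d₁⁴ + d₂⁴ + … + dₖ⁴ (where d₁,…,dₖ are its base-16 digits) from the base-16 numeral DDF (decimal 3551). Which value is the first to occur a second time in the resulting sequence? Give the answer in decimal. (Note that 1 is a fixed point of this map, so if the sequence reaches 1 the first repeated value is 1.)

47314

3551 = (13,13,15)_16 → 13⁴ + 13⁴ + 15⁴ = 28561 + 28561 + 50625 = 107747
107747 = (1,10,4,14,3)_16 → 1⁴ + 10⁴ + 4⁴ + 14⁴ + 3⁴ = 1 + 10000 + 256 + 38416 + 81 = 48754
48754 = (11,14,7,2)_16 → 11⁴ + 14⁴ + 7⁴ + 2⁴ = 14641 + 38416 + 2401 + 16 = 55474
55474 = (13,8,11,2)_16 → 13⁴ + 8⁴ + 11⁴ + 2⁴ = 28561 + 4096 + 14641 + 16 = 47314
47314 = (11,8,13,2)_16 → 11⁴ + 8⁴ + 13⁴ + 2⁴ = 14641 + 4096 + 28561 + 16 = 47314  — 47314 already appeared earlier.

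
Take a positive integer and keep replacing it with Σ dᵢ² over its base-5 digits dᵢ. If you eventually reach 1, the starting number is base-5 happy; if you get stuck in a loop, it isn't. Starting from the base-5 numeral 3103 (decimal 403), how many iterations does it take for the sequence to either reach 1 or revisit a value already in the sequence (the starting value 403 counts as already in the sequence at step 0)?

3

403 = (3,1,0,3)_5 → 3² + 1² + 0² + 3² = 9 + 1 + 0 + 9 = 19
19 = (3,4)_5 → 3² + 4² = 9 + 16 = 25
25 = (1,0,0)_5 → 1² + 0² + 0² = 1 + 0 + 0 = 1  — reached 1.
That took 3 steps.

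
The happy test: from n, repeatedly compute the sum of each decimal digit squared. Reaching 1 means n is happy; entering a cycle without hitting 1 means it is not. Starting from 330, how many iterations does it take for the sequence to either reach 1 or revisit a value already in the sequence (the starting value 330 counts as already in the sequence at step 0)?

12

330 → 3² + 3² + 0² = 18
18 → 1² + 8² = 65
65 → 6² + 5² = 61
61 → 6² + 1² = 37
37 → 3² + 7² = 58
58 → 5² + 8² = 89
89 → 8² + 9² = 145
145 → 1² + 4² + 5² = 42
42 → 4² + 2² = 20
20 → 2² + 0² = 4
4 → 4² = 16
16 → 1² + 6² = 37  — 37 repeats.
That took 12 steps.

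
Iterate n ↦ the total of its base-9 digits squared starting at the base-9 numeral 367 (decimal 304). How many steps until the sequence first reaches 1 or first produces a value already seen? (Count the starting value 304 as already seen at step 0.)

304 = (3,6,7)_9 → 3² + 6² + 7² = 9 + 36 + 49 = 94
94 = (1,1,4)_9 → 1² + 1² + 4² = 1 + 1 + 16 = 18
18 = (2,0)_9 → 2² + 0² = 4 + 0 = 4
4 = (4)_9 → 4² = 16
16 = (1,7)_9 → 1² + 7² = 1 + 49 = 50
50 = (5,5)_9 → 5² + 5² = 25 + 25 = 50  — 50 repeats.
That took 6 steps.

6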